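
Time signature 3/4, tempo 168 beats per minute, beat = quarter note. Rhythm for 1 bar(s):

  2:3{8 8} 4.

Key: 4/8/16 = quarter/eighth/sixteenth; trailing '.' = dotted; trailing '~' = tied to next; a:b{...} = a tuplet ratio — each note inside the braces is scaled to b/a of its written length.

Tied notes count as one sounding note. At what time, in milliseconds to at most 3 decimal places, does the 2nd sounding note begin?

note 2 onset = 3/4b = 267.857ms

1. 0.0ms @ 0 + 267.857ms (3/4)
2. 267.857ms @ 3/4 + 267.857ms (3/4)
3. 535.714ms @ 3/2 + 535.714ms (3/2)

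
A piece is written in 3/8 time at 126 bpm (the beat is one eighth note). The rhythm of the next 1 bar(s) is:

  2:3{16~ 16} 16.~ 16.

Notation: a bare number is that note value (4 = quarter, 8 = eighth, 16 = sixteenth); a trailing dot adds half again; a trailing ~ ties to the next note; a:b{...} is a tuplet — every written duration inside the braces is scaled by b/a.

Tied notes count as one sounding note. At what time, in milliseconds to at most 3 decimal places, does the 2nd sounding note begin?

1. 0.0ms @ 0 + 714.286ms (3/2)
2. 714.286ms @ 3/2 + 714.286ms (3/2)

note 2 onset = 3/2b = 714.286ms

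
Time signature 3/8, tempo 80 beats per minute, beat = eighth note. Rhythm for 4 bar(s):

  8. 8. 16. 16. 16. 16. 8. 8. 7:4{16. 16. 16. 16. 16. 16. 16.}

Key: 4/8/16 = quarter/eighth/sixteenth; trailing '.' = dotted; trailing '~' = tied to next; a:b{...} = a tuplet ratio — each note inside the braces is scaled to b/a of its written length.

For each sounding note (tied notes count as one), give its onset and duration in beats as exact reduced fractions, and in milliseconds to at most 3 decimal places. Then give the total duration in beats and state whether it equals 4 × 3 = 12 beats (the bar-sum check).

1) 0.0ms=0b +1125.0ms=3/2b
2) 1125.0ms=3/2b +1125.0ms=3/2b
3) 2250.0ms=3b +562.5ms=3/4b
4) 2812.5ms=15/4b +562.5ms=3/4b
5) 3375.0ms=9/2b +562.5ms=3/4b
6) 3937.5ms=21/4b +562.5ms=3/4b
7) 4500.0ms=6b +1125.0ms=3/2b
8) 5625.0ms=15/2b +1125.0ms=3/2b
9) 6750.0ms=9b +321.429ms=3/7b
10) 7071.429ms=66/7b +321.429ms=3/7b
11) 7392.857ms=69/7b +321.429ms=3/7b
12) 7714.286ms=72/7b +321.429ms=3/7b
13) 8035.714ms=75/7b +321.429ms=3/7b
14) 8357.143ms=78/7b +321.429ms=3/7b
15) 8678.571ms=81/7b +321.429ms=3/7b
Σ=12b of 12 (80bpm 3/8) — PASS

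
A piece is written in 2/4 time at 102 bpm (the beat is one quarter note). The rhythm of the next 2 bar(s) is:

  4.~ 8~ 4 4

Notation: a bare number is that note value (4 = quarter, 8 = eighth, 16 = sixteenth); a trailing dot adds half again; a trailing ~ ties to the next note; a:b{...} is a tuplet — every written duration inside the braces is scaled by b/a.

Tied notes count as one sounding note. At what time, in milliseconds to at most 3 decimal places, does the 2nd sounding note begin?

note 2 onset = 3b = 1764.706ms

1. 0.0ms @ 0 + 1764.706ms (3)
2. 1764.706ms @ 3 + 588.235ms (1)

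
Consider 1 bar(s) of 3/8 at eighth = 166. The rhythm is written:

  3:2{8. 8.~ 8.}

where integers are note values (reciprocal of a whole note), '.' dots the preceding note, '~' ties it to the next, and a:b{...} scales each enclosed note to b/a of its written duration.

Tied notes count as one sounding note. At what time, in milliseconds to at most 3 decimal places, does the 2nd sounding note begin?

note 2 onset = 1b = 361.446ms

1. 0.0ms @ 0 + 361.446ms (1)
2. 361.446ms @ 1 + 722.892ms (2)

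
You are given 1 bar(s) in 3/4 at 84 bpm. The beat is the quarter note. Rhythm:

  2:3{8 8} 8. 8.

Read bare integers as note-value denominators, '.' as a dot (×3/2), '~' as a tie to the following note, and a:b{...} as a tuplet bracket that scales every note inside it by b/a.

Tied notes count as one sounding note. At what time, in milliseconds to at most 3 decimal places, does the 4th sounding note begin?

note 4 onset = 9/4b = 1607.143ms

1. 0.0ms @ 0 + 535.714ms (3/4)
2. 535.714ms @ 3/4 + 535.714ms (3/4)
3. 1071.429ms @ 3/2 + 535.714ms (3/4)
4. 1607.143ms @ 9/4 + 535.714ms (3/4)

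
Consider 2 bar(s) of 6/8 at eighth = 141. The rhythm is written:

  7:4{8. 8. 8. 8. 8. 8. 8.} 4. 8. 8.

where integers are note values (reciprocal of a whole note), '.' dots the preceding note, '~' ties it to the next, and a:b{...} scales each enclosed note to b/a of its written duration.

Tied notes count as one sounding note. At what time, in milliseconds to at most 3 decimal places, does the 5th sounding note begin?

note 5 onset = 24/7b = 1458.967ms

1. 0.0ms @ 0 + 364.742ms (6/7)
2. 364.742ms @ 6/7 + 364.742ms (6/7)
3. 729.483ms @ 12/7 + 364.742ms (6/7)
4. 1094.225ms @ 18/7 + 364.742ms (6/7)
5. 1458.967ms @ 24/7 + 364.742ms (6/7)
6. 1823.708ms @ 30/7 + 364.742ms (6/7)
7. 2188.45ms @ 36/7 + 364.742ms (6/7)
8. 2553.191ms @ 6 + 1276.596ms (3)
9. 3829.787ms @ 9 + 638.298ms (3/2)
10. 4468.085ms @ 21/2 + 638.298ms (3/2)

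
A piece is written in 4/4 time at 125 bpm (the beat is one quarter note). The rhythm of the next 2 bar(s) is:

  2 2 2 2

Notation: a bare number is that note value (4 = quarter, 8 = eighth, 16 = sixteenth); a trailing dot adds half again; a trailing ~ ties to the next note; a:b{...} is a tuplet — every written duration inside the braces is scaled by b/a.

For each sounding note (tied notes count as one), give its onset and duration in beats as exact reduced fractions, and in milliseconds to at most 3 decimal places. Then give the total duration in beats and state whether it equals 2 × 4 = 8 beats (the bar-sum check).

1) 0.0ms=0b +960.0ms=2b
2) 960.0ms=2b +960.0ms=2b
3) 1920.0ms=4b +960.0ms=2b
4) 2880.0ms=6b +960.0ms=2b
Σ=8b of 8 (125bpm 4/4) — PASS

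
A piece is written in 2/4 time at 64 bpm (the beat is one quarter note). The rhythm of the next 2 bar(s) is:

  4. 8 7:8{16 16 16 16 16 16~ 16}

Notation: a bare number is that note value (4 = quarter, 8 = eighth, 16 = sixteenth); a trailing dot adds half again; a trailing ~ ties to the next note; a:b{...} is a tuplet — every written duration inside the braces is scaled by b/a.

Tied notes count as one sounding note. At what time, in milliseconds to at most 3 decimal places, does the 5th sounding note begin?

note 5 onset = 18/7b = 2410.714ms

1. 0.0ms @ 0 + 1406.25ms (3/2)
2. 1406.25ms @ 3/2 + 468.75ms (1/2)
3. 1875.0ms @ 2 + 267.857ms (2/7)
4. 2142.857ms @ 16/7 + 267.857ms (2/7)
5. 2410.714ms @ 18/7 + 267.857ms (2/7)
6. 2678.571ms @ 20/7 + 267.857ms (2/7)
7. 2946.429ms @ 22/7 + 267.857ms (2/7)
8. 3214.286ms @ 24/7 + 535.714ms (4/7)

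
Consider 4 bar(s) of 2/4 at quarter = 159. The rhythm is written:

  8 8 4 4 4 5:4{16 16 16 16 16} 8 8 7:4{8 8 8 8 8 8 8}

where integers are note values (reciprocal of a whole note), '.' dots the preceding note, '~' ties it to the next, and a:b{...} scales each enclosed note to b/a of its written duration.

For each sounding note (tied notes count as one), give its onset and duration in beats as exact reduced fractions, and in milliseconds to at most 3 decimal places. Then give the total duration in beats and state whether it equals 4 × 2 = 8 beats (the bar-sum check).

1) 0.0ms=0b +188.679ms=1/2b
2) 188.679ms=1/2b +188.679ms=1/2b
3) 377.358ms=1b +377.358ms=1b
4) 754.717ms=2b +377.358ms=1b
5) 1132.075ms=3b +377.358ms=1b
6) 1509.434ms=4b +75.472ms=1/5b
7) 1584.906ms=21/5b +75.472ms=1/5b
8) 1660.377ms=22/5b +75.472ms=1/5b
9) 1735.849ms=23/5b +75.472ms=1/5b
10) 1811.321ms=24/5b +75.472ms=1/5b
11) 1886.792ms=5b +188.679ms=1/2b
12) 2075.472ms=11/2b +188.679ms=1/2b
13) 2264.151ms=6b +107.817ms=2/7b
14) 2371.968ms=44/7b +107.817ms=2/7b
15) 2479.784ms=46/7b +107.817ms=2/7b
16) 2587.601ms=48/7b +107.817ms=2/7b
17) 2695.418ms=50/7b +107.817ms=2/7b
18) 2803.235ms=52/7b +107.817ms=2/7b
19) 2911.051ms=54/7b +107.817ms=2/7b
Σ=8b of 8 (159bpm 2/4) — PASS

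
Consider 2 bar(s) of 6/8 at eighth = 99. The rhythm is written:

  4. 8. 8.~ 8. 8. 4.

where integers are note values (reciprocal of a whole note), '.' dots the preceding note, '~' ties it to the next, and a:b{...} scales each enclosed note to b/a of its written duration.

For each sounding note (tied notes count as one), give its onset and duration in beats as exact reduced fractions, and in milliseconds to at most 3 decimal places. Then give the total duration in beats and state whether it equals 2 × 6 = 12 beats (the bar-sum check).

1) 0.0ms=0b +1818.182ms=3b
2) 1818.182ms=3b +909.091ms=3/2b
3) 2727.273ms=9/2b +1818.182ms=3b
4) 4545.455ms=15/2b +909.091ms=3/2b
5) 5454.545ms=9b +1818.182ms=3b
Σ=12b of 12 (99bpm 6/8) — PASS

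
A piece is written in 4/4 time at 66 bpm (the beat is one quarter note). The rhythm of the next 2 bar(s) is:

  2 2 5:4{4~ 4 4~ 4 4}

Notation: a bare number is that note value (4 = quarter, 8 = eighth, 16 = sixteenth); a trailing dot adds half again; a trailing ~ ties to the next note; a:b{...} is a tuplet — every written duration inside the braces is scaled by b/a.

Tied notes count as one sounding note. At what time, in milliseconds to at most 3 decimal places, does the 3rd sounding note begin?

1. 0.0ms @ 0 + 1818.182ms (2)
2. 1818.182ms @ 2 + 1818.182ms (2)
3. 3636.364ms @ 4 + 1454.545ms (8/5)
4. 5090.909ms @ 28/5 + 1454.545ms (8/5)
5. 6545.455ms @ 36/5 + 727.273ms (4/5)

note 3 onset = 4b = 3636.364ms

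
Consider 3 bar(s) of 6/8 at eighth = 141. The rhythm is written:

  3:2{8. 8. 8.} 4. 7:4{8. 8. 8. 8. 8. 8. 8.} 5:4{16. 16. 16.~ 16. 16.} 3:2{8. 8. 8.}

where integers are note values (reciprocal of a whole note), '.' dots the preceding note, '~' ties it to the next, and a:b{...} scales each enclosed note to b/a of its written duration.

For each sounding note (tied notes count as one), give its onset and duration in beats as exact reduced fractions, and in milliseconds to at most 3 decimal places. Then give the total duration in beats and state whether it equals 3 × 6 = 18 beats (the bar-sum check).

1) 0.0ms=0b +425.532ms=1b
2) 425.532ms=1b +425.532ms=1b
3) 851.064ms=2b +425.532ms=1b
4) 1276.596ms=3b +1276.596ms=3b
5) 2553.191ms=6b +364.742ms=6/7b
6) 2917.933ms=48/7b +364.742ms=6/7b
7) 3282.675ms=54/7b +364.742ms=6/7b
8) 3647.416ms=60/7b +364.742ms=6/7b
9) 4012.158ms=66/7b +364.742ms=6/7b
10) 4376.9ms=72/7b +364.742ms=6/7b
11) 4741.641ms=78/7b +364.742ms=6/7b
12) 5106.383ms=12b +255.319ms=3/5b
13) 5361.702ms=63/5b +255.319ms=3/5b
14) 5617.021ms=66/5b +510.638ms=6/5b
15) 6127.66ms=72/5b +255.319ms=3/5b
16) 6382.979ms=15b +425.532ms=1b
17) 6808.511ms=16b +425.532ms=1b
18) 7234.043ms=17b +425.532ms=1b
Σ=18b of 18 (141bpm 6/8) — PASS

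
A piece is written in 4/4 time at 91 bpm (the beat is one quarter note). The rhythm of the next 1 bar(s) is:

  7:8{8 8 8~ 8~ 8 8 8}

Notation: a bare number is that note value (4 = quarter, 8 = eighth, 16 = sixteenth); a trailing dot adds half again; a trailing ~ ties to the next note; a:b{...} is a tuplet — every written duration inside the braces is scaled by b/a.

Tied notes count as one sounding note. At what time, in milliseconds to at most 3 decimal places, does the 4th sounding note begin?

1. 0.0ms @ 0 + 376.766ms (4/7)
2. 376.766ms @ 4/7 + 376.766ms (4/7)
3. 753.532ms @ 8/7 + 1130.298ms (12/7)
4. 1883.83ms @ 20/7 + 376.766ms (4/7)
5. 2260.597ms @ 24/7 + 376.766ms (4/7)

note 4 onset = 20/7b = 1883.83ms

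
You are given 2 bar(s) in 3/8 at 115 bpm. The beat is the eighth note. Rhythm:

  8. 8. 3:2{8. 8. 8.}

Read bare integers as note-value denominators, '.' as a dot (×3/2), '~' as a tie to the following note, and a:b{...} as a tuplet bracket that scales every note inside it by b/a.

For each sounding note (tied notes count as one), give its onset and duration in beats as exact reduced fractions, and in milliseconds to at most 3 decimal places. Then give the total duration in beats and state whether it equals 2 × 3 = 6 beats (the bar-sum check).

1) 0.0ms=0b +782.609ms=3/2b
2) 782.609ms=3/2b +782.609ms=3/2b
3) 1565.217ms=3b +521.739ms=1b
4) 2086.957ms=4b +521.739ms=1b
5) 2608.696ms=5b +521.739ms=1b
Σ=6b of 6 (115bpm 3/8) — PASS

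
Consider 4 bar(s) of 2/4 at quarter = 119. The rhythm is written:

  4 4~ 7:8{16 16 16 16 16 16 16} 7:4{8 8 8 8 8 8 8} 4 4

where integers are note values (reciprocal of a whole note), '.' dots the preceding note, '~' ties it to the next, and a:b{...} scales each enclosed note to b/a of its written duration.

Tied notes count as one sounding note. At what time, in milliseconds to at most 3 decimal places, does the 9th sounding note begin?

1. 0.0ms @ 0 + 504.202ms (1)
2. 504.202ms @ 1 + 648.259ms (9/7)
3. 1152.461ms @ 16/7 + 144.058ms (2/7)
4. 1296.519ms @ 18/7 + 144.058ms (2/7)
5. 1440.576ms @ 20/7 + 144.058ms (2/7)
6. 1584.634ms @ 22/7 + 144.058ms (2/7)
7. 1728.691ms @ 24/7 + 144.058ms (2/7)
8. 1872.749ms @ 26/7 + 144.058ms (2/7)
9. 2016.807ms @ 4 + 144.058ms (2/7)
10. 2160.864ms @ 30/7 + 144.058ms (2/7)
11. 2304.922ms @ 32/7 + 144.058ms (2/7)
12. 2448.98ms @ 34/7 + 144.058ms (2/7)
13. 2593.037ms @ 36/7 + 144.058ms (2/7)
14. 2737.095ms @ 38/7 + 144.058ms (2/7)
15. 2881.152ms @ 40/7 + 144.058ms (2/7)
16. 3025.21ms @ 6 + 504.202ms (1)
17. 3529.412ms @ 7 + 504.202ms (1)

note 9 onset = 4b = 2016.807ms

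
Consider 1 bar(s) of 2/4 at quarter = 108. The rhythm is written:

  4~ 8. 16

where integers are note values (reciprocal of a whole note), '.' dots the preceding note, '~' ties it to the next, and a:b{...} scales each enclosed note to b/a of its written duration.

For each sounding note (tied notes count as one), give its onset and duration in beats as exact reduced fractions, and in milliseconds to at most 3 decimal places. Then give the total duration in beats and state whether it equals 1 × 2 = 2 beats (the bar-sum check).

1) 0.0ms=0b +972.222ms=7/4b
2) 972.222ms=7/4b +138.889ms=1/4b
Σ=2b of 2 (108bpm 2/4) — PASS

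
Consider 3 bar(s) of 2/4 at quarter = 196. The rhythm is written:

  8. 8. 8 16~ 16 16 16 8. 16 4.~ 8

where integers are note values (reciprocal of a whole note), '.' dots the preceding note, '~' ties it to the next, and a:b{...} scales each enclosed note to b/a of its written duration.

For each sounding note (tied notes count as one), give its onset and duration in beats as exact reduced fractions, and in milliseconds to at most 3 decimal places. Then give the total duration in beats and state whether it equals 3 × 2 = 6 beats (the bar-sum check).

1) 0.0ms=0b +229.592ms=3/4b
2) 229.592ms=3/4b +229.592ms=3/4b
3) 459.184ms=3/2b +153.061ms=1/2b
4) 612.245ms=2b +153.061ms=1/2b
5) 765.306ms=5/2b +76.531ms=1/4b
6) 841.837ms=11/4b +76.531ms=1/4b
7) 918.367ms=3b +229.592ms=3/4b
8) 1147.959ms=15/4b +76.531ms=1/4b
9) 1224.49ms=4b +612.245ms=2b
Σ=6b of 6 (196bpm 2/4) — PASS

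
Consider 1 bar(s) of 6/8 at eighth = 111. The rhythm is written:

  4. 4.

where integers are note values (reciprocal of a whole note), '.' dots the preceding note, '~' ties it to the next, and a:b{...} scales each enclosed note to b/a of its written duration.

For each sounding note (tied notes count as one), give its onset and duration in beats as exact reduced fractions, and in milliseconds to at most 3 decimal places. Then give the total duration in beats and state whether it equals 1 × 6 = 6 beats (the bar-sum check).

1) 0.0ms=0b +1621.622ms=3b
2) 1621.622ms=3b +1621.622ms=3b
Σ=6b of 6 (111bpm 6/8) — PASS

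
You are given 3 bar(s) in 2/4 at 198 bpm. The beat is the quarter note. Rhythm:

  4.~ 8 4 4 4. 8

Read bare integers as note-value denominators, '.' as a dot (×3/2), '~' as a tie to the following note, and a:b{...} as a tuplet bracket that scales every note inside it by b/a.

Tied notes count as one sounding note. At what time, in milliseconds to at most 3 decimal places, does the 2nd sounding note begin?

note 2 onset = 2b = 606.061ms

1. 0.0ms @ 0 + 606.061ms (2)
2. 606.061ms @ 2 + 303.03ms (1)
3. 909.091ms @ 3 + 303.03ms (1)
4. 1212.121ms @ 4 + 454.545ms (3/2)
5. 1666.667ms @ 11/2 + 151.515ms (1/2)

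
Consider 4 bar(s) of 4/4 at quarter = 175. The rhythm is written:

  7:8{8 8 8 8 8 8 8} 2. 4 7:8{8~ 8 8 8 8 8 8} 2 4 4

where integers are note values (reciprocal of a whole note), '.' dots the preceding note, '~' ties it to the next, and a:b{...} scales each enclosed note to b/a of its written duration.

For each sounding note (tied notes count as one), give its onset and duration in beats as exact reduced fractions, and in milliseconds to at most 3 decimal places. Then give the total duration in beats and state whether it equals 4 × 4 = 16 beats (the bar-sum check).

1) 0.0ms=0b +195.918ms=4/7b
2) 195.918ms=4/7b +195.918ms=4/7b
3) 391.837ms=8/7b +195.918ms=4/7b
4) 587.755ms=12/7b +195.918ms=4/7b
5) 783.673ms=16/7b +195.918ms=4/7b
6) 979.592ms=20/7b +195.918ms=4/7b
7) 1175.51ms=24/7b +195.918ms=4/7b
8) 1371.429ms=4b +1028.571ms=3b
9) 2400.0ms=7b +342.857ms=1b
10) 2742.857ms=8b +391.837ms=8/7b
11) 3134.694ms=64/7b +195.918ms=4/7b
12) 3330.612ms=68/7b +195.918ms=4/7b
13) 3526.531ms=72/7b +195.918ms=4/7b
14) 3722.449ms=76/7b +195.918ms=4/7b
15) 3918.367ms=80/7b +195.918ms=4/7b
16) 4114.286ms=12b +685.714ms=2b
17) 4800.0ms=14b +342.857ms=1b
18) 5142.857ms=15b +342.857ms=1b
Σ=16b of 16 (175bpm 4/4) — PASS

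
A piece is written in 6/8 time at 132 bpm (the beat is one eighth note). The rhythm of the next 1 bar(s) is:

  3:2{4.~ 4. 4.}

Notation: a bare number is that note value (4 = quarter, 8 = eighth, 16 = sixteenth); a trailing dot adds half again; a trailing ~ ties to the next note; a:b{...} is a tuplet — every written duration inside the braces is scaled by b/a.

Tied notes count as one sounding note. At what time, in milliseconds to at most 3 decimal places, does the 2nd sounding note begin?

1. 0.0ms @ 0 + 1818.182ms (4)
2. 1818.182ms @ 4 + 909.091ms (2)

note 2 onset = 4b = 1818.182ms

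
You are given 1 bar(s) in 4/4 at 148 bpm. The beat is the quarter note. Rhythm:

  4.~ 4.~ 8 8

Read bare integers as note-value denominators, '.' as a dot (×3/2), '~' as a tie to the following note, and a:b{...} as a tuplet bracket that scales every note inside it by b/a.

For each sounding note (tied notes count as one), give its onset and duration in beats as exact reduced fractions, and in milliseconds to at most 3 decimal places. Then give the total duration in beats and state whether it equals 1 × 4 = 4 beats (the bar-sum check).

1) 0.0ms=0b +1418.919ms=7/2b
2) 1418.919ms=7/2b +202.703ms=1/2b
Σ=4b of 4 (148bpm 4/4) — PASS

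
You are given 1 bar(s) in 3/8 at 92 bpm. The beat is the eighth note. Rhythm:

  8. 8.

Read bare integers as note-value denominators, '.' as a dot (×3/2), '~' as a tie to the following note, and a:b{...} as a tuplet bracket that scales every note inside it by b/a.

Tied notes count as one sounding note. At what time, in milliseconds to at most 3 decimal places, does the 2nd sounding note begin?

1. 0.0ms @ 0 + 978.261ms (3/2)
2. 978.261ms @ 3/2 + 978.261ms (3/2)

note 2 onset = 3/2b = 978.261ms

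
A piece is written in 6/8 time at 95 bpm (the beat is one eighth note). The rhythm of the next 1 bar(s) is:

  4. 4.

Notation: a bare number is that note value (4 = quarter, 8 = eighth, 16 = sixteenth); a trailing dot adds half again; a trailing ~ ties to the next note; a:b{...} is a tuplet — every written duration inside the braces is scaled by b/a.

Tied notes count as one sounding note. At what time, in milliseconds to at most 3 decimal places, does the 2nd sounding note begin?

note 2 onset = 3b = 1894.737ms

1. 0.0ms @ 0 + 1894.737ms (3)
2. 1894.737ms @ 3 + 1894.737ms (3)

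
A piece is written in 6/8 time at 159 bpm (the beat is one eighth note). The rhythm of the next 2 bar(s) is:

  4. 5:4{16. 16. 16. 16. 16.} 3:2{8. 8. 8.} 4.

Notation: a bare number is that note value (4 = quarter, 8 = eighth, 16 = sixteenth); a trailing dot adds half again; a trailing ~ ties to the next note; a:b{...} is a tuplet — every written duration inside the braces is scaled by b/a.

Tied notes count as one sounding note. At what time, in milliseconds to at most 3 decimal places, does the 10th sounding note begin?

1. 0.0ms @ 0 + 1132.075ms (3)
2. 1132.075ms @ 3 + 226.415ms (3/5)
3. 1358.491ms @ 18/5 + 226.415ms (3/5)
4. 1584.906ms @ 21/5 + 226.415ms (3/5)
5. 1811.321ms @ 24/5 + 226.415ms (3/5)
6. 2037.736ms @ 27/5 + 226.415ms (3/5)
7. 2264.151ms @ 6 + 377.358ms (1)
8. 2641.509ms @ 7 + 377.358ms (1)
9. 3018.868ms @ 8 + 377.358ms (1)
10. 3396.226ms @ 9 + 1132.075ms (3)

note 10 onset = 9b = 3396.226ms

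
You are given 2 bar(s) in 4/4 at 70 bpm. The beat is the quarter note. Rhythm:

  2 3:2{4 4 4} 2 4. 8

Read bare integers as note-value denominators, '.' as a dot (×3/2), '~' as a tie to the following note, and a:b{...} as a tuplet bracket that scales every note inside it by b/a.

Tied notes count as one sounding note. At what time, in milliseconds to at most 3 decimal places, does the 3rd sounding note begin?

1. 0.0ms @ 0 + 1714.286ms (2)
2. 1714.286ms @ 2 + 571.429ms (2/3)
3. 2285.714ms @ 8/3 + 571.429ms (2/3)
4. 2857.143ms @ 10/3 + 571.429ms (2/3)
5. 3428.571ms @ 4 + 1714.286ms (2)
6. 5142.857ms @ 6 + 1285.714ms (3/2)
7. 6428.571ms @ 15/2 + 428.571ms (1/2)

note 3 onset = 8/3b = 2285.714ms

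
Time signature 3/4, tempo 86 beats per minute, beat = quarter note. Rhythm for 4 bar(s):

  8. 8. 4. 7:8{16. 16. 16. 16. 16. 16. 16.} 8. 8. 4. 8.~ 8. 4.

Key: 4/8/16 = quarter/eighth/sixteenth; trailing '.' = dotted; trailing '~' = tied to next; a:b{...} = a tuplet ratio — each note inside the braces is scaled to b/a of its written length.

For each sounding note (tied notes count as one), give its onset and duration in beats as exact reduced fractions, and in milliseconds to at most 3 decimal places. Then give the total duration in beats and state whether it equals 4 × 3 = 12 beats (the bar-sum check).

1) 0.0ms=0b +523.256ms=3/4b
2) 523.256ms=3/4b +523.256ms=3/4b
3) 1046.512ms=3/2b +1046.512ms=3/2b
4) 2093.023ms=3b +299.003ms=3/7b
5) 2392.027ms=24/7b +299.003ms=3/7b
6) 2691.03ms=27/7b +299.003ms=3/7b
7) 2990.033ms=30/7b +299.003ms=3/7b
8) 3289.037ms=33/7b +299.003ms=3/7b
9) 3588.04ms=36/7b +299.003ms=3/7b
10) 3887.043ms=39/7b +299.003ms=3/7b
11) 4186.047ms=6b +523.256ms=3/4b
12) 4709.302ms=27/4b +523.256ms=3/4b
13) 5232.558ms=15/2b +1046.512ms=3/2b
14) 6279.07ms=9b +1046.512ms=3/2b
15) 7325.581ms=21/2b +1046.512ms=3/2b
Σ=12b of 12 (86bpm 3/4) — PASS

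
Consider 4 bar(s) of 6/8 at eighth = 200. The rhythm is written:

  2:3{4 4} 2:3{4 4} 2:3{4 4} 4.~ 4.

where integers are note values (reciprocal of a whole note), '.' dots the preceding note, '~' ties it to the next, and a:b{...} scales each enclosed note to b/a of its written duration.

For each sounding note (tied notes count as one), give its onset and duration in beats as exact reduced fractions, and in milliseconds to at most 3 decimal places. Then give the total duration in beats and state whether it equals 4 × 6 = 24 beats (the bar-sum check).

1) 0.0ms=0b +900.0ms=3b
2) 900.0ms=3b +900.0ms=3b
3) 1800.0ms=6b +900.0ms=3b
4) 2700.0ms=9b +900.0ms=3b
5) 3600.0ms=12b +900.0ms=3b
6) 4500.0ms=15b +900.0ms=3b
7) 5400.0ms=18b +1800.0ms=6b
Σ=24b of 24 (200bpm 6/8) — PASS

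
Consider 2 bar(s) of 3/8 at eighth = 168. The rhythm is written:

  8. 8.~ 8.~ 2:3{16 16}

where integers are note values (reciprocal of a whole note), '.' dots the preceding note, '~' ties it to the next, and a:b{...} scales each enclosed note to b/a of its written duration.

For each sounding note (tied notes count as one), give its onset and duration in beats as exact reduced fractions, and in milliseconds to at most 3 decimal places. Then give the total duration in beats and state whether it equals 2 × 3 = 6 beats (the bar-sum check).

1) 0.0ms=0b +535.714ms=3/2b
2) 535.714ms=3/2b +1339.286ms=15/4b
3) 1875.0ms=21/4b +267.857ms=3/4b
Σ=6b of 6 (168bpm 3/8) — PASS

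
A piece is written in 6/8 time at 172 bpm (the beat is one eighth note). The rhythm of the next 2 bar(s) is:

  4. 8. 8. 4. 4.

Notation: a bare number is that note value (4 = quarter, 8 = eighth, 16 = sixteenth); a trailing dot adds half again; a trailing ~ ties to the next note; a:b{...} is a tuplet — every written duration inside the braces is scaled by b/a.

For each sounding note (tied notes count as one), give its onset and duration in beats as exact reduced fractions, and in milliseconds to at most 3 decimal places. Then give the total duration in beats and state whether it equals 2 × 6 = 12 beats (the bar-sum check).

1) 0.0ms=0b +1046.512ms=3b
2) 1046.512ms=3b +523.256ms=3/2b
3) 1569.767ms=9/2b +523.256ms=3/2b
4) 2093.023ms=6b +1046.512ms=3b
5) 3139.535ms=9b +1046.512ms=3b
Σ=12b of 12 (172bpm 6/8) — PASS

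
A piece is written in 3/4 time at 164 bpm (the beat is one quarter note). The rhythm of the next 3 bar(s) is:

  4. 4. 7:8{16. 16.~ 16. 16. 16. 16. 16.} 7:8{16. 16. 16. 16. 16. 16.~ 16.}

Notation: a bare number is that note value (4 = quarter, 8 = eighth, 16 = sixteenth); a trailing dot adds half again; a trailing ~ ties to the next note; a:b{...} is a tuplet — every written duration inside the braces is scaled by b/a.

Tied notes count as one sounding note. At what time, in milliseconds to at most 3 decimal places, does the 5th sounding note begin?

note 5 onset = 30/7b = 1567.944ms

1. 0.0ms @ 0 + 548.78ms (3/2)
2. 548.78ms @ 3/2 + 548.78ms (3/2)
3. 1097.561ms @ 3 + 156.794ms (3/7)
4. 1254.355ms @ 24/7 + 313.589ms (6/7)
5. 1567.944ms @ 30/7 + 156.794ms (3/7)
6. 1724.739ms @ 33/7 + 156.794ms (3/7)
7. 1881.533ms @ 36/7 + 156.794ms (3/7)
8. 2038.328ms @ 39/7 + 156.794ms (3/7)
9. 2195.122ms @ 6 + 156.794ms (3/7)
10. 2351.916ms @ 45/7 + 156.794ms (3/7)
11. 2508.711ms @ 48/7 + 156.794ms (3/7)
12. 2665.505ms @ 51/7 + 156.794ms (3/7)
13. 2822.3ms @ 54/7 + 156.794ms (3/7)
14. 2979.094ms @ 57/7 + 313.589ms (6/7)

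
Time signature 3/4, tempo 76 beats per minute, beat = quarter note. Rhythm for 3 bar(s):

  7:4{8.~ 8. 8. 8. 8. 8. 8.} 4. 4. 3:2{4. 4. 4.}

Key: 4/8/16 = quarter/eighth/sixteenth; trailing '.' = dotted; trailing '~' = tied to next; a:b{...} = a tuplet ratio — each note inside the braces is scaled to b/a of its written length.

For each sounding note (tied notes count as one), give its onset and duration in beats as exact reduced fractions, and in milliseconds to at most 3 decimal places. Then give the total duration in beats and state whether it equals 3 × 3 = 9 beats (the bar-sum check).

1) 0.0ms=0b +676.692ms=6/7b
2) 676.692ms=6/7b +338.346ms=3/7b
3) 1015.038ms=9/7b +338.346ms=3/7b
4) 1353.383ms=12/7b +338.346ms=3/7b
5) 1691.729ms=15/7b +338.346ms=3/7b
6) 2030.075ms=18/7b +338.346ms=3/7b
7) 2368.421ms=3b +1184.211ms=3/2b
8) 3552.632ms=9/2b +1184.211ms=3/2b
9) 4736.842ms=6b +789.474ms=1b
10) 5526.316ms=7b +789.474ms=1b
11) 6315.789ms=8b +789.474ms=1b
Σ=9b of 9 (76bpm 3/4) — PASS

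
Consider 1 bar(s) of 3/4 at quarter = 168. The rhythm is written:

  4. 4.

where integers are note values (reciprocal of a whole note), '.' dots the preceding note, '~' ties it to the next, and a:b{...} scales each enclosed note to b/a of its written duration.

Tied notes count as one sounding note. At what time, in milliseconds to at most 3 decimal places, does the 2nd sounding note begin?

1. 0.0ms @ 0 + 535.714ms (3/2)
2. 535.714ms @ 3/2 + 535.714ms (3/2)

note 2 onset = 3/2b = 535.714ms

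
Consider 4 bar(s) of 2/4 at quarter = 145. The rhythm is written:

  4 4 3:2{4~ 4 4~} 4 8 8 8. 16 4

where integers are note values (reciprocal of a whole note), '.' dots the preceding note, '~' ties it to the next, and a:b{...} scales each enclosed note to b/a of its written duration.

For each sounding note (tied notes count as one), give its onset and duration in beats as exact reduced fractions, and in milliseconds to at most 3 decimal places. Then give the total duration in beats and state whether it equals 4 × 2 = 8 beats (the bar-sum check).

1) 0.0ms=0b +413.793ms=1b
2) 413.793ms=1b +413.793ms=1b
3) 827.586ms=2b +551.724ms=4/3b
4) 1379.31ms=10/3b +689.655ms=5/3b
5) 2068.966ms=5b +206.897ms=1/2b
6) 2275.862ms=11/2b +206.897ms=1/2b
7) 2482.759ms=6b +310.345ms=3/4b
8) 2793.103ms=27/4b +103.448ms=1/4b
9) 2896.552ms=7b +413.793ms=1b
Σ=8b of 8 (145bpm 2/4) — PASS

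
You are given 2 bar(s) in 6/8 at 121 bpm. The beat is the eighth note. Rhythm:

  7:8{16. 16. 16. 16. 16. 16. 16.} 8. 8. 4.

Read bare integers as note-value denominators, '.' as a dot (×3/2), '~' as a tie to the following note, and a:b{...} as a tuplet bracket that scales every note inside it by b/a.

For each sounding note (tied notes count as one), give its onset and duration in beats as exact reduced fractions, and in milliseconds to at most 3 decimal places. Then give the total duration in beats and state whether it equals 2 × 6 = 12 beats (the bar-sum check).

1) 0.0ms=0b +425.03ms=6/7b
2) 425.03ms=6/7b +425.03ms=6/7b
3) 850.059ms=12/7b +425.03ms=6/7b
4) 1275.089ms=18/7b +425.03ms=6/7b
5) 1700.118ms=24/7b +425.03ms=6/7b
6) 2125.148ms=30/7b +425.03ms=6/7b
7) 2550.177ms=36/7b +425.03ms=6/7b
8) 2975.207ms=6b +743.802ms=3/2b
9) 3719.008ms=15/2b +743.802ms=3/2b
10) 4462.81ms=9b +1487.603ms=3b
Σ=12b of 12 (121bpm 6/8) — PASS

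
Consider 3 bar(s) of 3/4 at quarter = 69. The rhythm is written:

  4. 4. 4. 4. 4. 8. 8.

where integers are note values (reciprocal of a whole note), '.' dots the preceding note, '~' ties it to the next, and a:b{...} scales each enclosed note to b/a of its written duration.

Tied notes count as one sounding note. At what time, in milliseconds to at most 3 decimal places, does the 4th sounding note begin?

note 4 onset = 9/2b = 3913.043ms

1. 0.0ms @ 0 + 1304.348ms (3/2)
2. 1304.348ms @ 3/2 + 1304.348ms (3/2)
3. 2608.696ms @ 3 + 1304.348ms (3/2)
4. 3913.043ms @ 9/2 + 1304.348ms (3/2)
5. 5217.391ms @ 6 + 1304.348ms (3/2)
6. 6521.739ms @ 15/2 + 652.174ms (3/4)
7. 7173.913ms @ 33/4 + 652.174ms (3/4)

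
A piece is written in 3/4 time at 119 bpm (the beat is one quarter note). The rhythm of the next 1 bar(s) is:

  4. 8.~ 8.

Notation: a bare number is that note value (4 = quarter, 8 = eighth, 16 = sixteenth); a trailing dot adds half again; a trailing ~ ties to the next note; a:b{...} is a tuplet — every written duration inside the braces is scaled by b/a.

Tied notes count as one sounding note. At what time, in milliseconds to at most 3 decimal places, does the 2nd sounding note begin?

1. 0.0ms @ 0 + 756.303ms (3/2)
2. 756.303ms @ 3/2 + 756.303ms (3/2)

note 2 onset = 3/2b = 756.303ms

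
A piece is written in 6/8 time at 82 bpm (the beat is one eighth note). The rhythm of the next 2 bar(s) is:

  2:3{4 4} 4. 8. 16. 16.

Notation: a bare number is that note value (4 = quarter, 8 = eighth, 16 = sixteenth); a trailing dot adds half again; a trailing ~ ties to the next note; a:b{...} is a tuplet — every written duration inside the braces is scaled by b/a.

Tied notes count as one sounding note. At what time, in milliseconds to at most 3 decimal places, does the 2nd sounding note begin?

1. 0.0ms @ 0 + 2195.122ms (3)
2. 2195.122ms @ 3 + 2195.122ms (3)
3. 4390.244ms @ 6 + 2195.122ms (3)
4. 6585.366ms @ 9 + 1097.561ms (3/2)
5. 7682.927ms @ 21/2 + 548.78ms (3/4)
6. 8231.707ms @ 45/4 + 548.78ms (3/4)

note 2 onset = 3b = 2195.122ms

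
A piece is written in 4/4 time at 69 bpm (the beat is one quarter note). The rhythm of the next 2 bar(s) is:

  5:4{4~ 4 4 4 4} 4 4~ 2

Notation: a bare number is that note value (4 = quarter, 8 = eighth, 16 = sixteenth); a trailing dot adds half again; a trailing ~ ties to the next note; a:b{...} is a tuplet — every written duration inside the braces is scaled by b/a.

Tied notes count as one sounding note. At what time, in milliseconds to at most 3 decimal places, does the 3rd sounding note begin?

1. 0.0ms @ 0 + 1391.304ms (8/5)
2. 1391.304ms @ 8/5 + 695.652ms (4/5)
3. 2086.957ms @ 12/5 + 695.652ms (4/5)
4. 2782.609ms @ 16/5 + 695.652ms (4/5)
5. 3478.261ms @ 4 + 869.565ms (1)
6. 4347.826ms @ 5 + 2608.696ms (3)

note 3 onset = 12/5b = 2086.957ms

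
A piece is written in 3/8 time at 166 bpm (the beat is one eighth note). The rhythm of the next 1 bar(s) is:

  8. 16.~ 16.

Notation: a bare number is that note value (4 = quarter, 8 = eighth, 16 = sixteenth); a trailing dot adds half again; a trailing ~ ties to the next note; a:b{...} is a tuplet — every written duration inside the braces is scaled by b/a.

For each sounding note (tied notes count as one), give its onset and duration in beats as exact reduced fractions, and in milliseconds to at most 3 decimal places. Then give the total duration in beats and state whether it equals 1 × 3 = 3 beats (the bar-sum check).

1) 0.0ms=0b +542.169ms=3/2b
2) 542.169ms=3/2b +542.169ms=3/2b
Σ=3b of 3 (166bpm 3/8) — PASS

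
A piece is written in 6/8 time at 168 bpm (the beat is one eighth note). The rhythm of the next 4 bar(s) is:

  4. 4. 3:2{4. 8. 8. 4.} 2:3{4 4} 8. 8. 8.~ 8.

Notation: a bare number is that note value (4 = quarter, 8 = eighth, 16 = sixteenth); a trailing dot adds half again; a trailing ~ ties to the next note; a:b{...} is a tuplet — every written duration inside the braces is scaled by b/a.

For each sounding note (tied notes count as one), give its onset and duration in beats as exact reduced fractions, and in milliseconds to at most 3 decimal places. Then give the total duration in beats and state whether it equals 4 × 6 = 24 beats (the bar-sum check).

1) 0.0ms=0b +1071.429ms=3b
2) 1071.429ms=3b +1071.429ms=3b
3) 2142.857ms=6b +714.286ms=2b
4) 2857.143ms=8b +357.143ms=1b
5) 3214.286ms=9b +357.143ms=1b
6) 3571.429ms=10b +714.286ms=2b
7) 4285.714ms=12b +1071.429ms=3b
8) 5357.143ms=15b +1071.429ms=3b
9) 6428.571ms=18b +535.714ms=3/2b
10) 6964.286ms=39/2b +535.714ms=3/2b
11) 7500.0ms=21b +1071.429ms=3b
Σ=24b of 24 (168bpm 6/8) — PASS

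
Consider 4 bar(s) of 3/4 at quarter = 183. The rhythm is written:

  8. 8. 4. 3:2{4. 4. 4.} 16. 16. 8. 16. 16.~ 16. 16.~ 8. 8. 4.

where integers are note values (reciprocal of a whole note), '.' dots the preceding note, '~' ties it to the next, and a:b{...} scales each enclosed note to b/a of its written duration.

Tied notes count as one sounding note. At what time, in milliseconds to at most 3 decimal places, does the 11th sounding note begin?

1. 0.0ms @ 0 + 245.902ms (3/4)
2. 245.902ms @ 3/4 + 245.902ms (3/4)
3. 491.803ms @ 3/2 + 491.803ms (3/2)
4. 983.607ms @ 3 + 327.869ms (1)
5. 1311.475ms @ 4 + 327.869ms (1)
6. 1639.344ms @ 5 + 327.869ms (1)
7. 1967.213ms @ 6 + 122.951ms (3/8)
8. 2090.164ms @ 51/8 + 122.951ms (3/8)
9. 2213.115ms @ 27/4 + 245.902ms (3/4)
10. 2459.016ms @ 15/2 + 122.951ms (3/8)
11. 2581.967ms @ 63/8 + 245.902ms (3/4)
12. 2827.869ms @ 69/8 + 368.852ms (9/8)
13. 3196.721ms @ 39/4 + 245.902ms (3/4)
14. 3442.623ms @ 21/2 + 491.803ms (3/2)

note 11 onset = 63/8b = 2581.967ms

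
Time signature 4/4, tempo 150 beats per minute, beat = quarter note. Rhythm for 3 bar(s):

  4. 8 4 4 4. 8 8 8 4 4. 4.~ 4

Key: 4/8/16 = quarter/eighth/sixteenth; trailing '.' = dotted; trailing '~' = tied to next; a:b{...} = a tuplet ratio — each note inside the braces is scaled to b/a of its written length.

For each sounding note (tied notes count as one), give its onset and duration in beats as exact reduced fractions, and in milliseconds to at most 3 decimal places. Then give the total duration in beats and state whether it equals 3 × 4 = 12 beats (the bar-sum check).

1) 0.0ms=0b +600.0ms=3/2b
2) 600.0ms=3/2b +200.0ms=1/2b
3) 800.0ms=2b +400.0ms=1b
4) 1200.0ms=3b +400.0ms=1b
5) 1600.0ms=4b +600.0ms=3/2b
6) 2200.0ms=11/2b +200.0ms=1/2b
7) 2400.0ms=6b +200.0ms=1/2b
8) 2600.0ms=13/2b +200.0ms=1/2b
9) 2800.0ms=7b +400.0ms=1b
10) 3200.0ms=8b +600.0ms=3/2b
11) 3800.0ms=19/2b +1000.0ms=5/2b
Σ=12b of 12 (150bpm 4/4) — PASS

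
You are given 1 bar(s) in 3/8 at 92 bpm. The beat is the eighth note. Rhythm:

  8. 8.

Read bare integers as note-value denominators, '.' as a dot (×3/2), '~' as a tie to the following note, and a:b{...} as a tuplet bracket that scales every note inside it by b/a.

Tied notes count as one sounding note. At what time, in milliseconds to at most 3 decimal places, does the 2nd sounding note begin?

1. 0.0ms @ 0 + 978.261ms (3/2)
2. 978.261ms @ 3/2 + 978.261ms (3/2)

note 2 onset = 3/2b = 978.261ms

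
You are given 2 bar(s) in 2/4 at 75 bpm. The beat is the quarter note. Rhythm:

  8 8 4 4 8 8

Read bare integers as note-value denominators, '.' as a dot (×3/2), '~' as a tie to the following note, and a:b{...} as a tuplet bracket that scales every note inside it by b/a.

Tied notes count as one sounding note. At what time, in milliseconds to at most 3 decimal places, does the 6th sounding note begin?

1. 0.0ms @ 0 + 400.0ms (1/2)
2. 400.0ms @ 1/2 + 400.0ms (1/2)
3. 800.0ms @ 1 + 800.0ms (1)
4. 1600.0ms @ 2 + 800.0ms (1)
5. 2400.0ms @ 3 + 400.0ms (1/2)
6. 2800.0ms @ 7/2 + 400.0ms (1/2)

note 6 onset = 7/2b = 2800.0ms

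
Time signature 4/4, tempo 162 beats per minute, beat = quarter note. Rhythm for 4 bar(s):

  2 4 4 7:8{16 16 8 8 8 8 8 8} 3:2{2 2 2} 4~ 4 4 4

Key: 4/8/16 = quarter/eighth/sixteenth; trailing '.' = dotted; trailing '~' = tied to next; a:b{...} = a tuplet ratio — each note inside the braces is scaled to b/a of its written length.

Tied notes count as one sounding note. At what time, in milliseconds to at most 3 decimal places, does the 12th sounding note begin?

1. 0.0ms @ 0 + 740.741ms (2)
2. 740.741ms @ 2 + 370.37ms (1)
3. 1111.111ms @ 3 + 370.37ms (1)
4. 1481.481ms @ 4 + 105.82ms (2/7)
5. 1587.302ms @ 30/7 + 105.82ms (2/7)
6. 1693.122ms @ 32/7 + 211.64ms (4/7)
7. 1904.762ms @ 36/7 + 211.64ms (4/7)
8. 2116.402ms @ 40/7 + 211.64ms (4/7)
9. 2328.042ms @ 44/7 + 211.64ms (4/7)
10. 2539.683ms @ 48/7 + 211.64ms (4/7)
11. 2751.323ms @ 52/7 + 211.64ms (4/7)
12. 2962.963ms @ 8 + 493.827ms (4/3)
13. 3456.79ms @ 28/3 + 493.827ms (4/3)
14. 3950.617ms @ 32/3 + 493.827ms (4/3)
15. 4444.444ms @ 12 + 740.741ms (2)
16. 5185.185ms @ 14 + 370.37ms (1)
17. 5555.556ms @ 15 + 370.37ms (1)

note 12 onset = 8b = 2962.963ms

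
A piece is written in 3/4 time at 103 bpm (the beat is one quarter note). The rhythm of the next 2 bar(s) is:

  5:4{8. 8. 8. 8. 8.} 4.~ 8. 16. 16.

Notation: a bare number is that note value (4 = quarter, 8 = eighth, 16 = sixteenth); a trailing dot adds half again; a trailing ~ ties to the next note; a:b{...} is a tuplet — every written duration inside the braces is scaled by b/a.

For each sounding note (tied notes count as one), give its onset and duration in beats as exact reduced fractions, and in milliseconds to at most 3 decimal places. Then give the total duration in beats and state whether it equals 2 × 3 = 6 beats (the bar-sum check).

1) 0.0ms=0b +349.515ms=3/5b
2) 349.515ms=3/5b +349.515ms=3/5b
3) 699.029ms=6/5b +349.515ms=3/5b
4) 1048.544ms=9/5b +349.515ms=3/5b
5) 1398.058ms=12/5b +349.515ms=3/5b
6) 1747.573ms=3b +1310.68ms=9/4b
7) 3058.252ms=21/4b +218.447ms=3/8b
8) 3276.699ms=45/8b +218.447ms=3/8b
Σ=6b of 6 (103bpm 3/4) — PASS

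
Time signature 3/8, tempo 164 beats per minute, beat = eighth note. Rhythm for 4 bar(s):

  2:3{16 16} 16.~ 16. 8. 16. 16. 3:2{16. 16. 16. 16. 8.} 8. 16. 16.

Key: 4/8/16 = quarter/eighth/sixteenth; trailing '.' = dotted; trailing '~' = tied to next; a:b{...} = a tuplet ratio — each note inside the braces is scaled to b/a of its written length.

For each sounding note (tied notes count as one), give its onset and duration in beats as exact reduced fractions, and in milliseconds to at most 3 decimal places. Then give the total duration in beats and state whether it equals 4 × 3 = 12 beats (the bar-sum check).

1) 0.0ms=0b +274.39ms=3/4b
2) 274.39ms=3/4b +274.39ms=3/4b
3) 548.78ms=3/2b +548.78ms=3/2b
4) 1097.561ms=3b +548.78ms=3/2b
5) 1646.341ms=9/2b +274.39ms=3/4b
6) 1920.732ms=21/4b +274.39ms=3/4b
7) 2195.122ms=6b +182.927ms=1/2b
8) 2378.049ms=13/2b +182.927ms=1/2b
9) 2560.976ms=7b +182.927ms=1/2b
10) 2743.902ms=15/2b +182.927ms=1/2b
11) 2926.829ms=8b +365.854ms=1b
12) 3292.683ms=9b +548.78ms=3/2b
13) 3841.463ms=21/2b +274.39ms=3/4b
14) 4115.854ms=45/4b +274.39ms=3/4b
Σ=12b of 12 (164bpm 3/8) — PASS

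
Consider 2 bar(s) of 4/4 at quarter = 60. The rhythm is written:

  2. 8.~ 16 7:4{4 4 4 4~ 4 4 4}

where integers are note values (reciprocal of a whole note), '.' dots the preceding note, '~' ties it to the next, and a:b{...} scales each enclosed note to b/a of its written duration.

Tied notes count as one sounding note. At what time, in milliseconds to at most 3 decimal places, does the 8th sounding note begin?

note 8 onset = 52/7b = 7428.571ms

1. 0.0ms @ 0 + 3000.0ms (3)
2. 3000.0ms @ 3 + 1000.0ms (1)
3. 4000.0ms @ 4 + 571.429ms (4/7)
4. 4571.429ms @ 32/7 + 571.429ms (4/7)
5. 5142.857ms @ 36/7 + 571.429ms (4/7)
6. 5714.286ms @ 40/7 + 1142.857ms (8/7)
7. 6857.143ms @ 48/7 + 571.429ms (4/7)
8. 7428.571ms @ 52/7 + 571.429ms (4/7)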